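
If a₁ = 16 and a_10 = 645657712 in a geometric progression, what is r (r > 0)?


r^(n-1) = aₙ/a₁
r^9 = 645657712/16 = 40353607
r = 40353607^(1/9)
= 7

r = 7


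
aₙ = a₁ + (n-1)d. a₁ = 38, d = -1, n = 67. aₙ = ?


aₙ = a₁ + (n-1)d
= 38 + (67-1)×-1
= 38 - 66
= -28

a_67 = -28


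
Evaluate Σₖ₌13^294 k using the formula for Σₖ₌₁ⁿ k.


Σₖ₌13^294 k = Σₖ₌₁^294 k − Σₖ₌₁^12 k
= 294·295/2 − 12·13/2
= 43365 − 78 = 43287

Σk = 43287


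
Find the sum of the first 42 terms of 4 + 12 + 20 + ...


aₙ = 4 + (42-1)×8 = 332
Sₙ = n(a₁+aₙ)/2 = 42×(4+332)/2
= 42×336/2 = 7056

S_42 = 7056


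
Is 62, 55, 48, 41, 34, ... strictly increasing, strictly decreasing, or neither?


Differences: -7, -7, -7, -7
All differences < 0 → strictly DECREASING

Monotonically decreasing


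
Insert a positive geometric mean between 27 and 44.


GM = √(27×44) = √1188 = 34.4674

GM = 34.4674


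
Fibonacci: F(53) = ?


Fibonacci sequence: 1, 1, 2, 3, 5, 8, 13, 21, 34, 55, 89, ...
F(53) = 53316291173

F(53) = 53316291173


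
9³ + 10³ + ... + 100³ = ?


Σₖ₌9^100 k³ = [100·101/2]² − [8·9/2]²
= 25502500 − 1296 = 25501204

Σk³ = 25501204


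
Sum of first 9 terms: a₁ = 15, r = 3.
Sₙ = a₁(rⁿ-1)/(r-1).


Sₙ = 15×(3^9 - 1)/(3 - 1)
= 15×(19683 - 1)/2
= 15×19682/2
= 147615

S_9 = 147615


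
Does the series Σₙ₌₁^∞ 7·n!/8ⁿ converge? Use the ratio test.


aₙ = 7·n!/8^n
a_{n+1}/aₙ = (n+1)!/8^(n+1) × 8^n/n!  (constant 7 cancels)
= (n+1)/8
L = lim(n→∞) (n+1)/8 = ∞
L > 1 → series DIVERGES

Diverges (ratio test: L = ∞ > 1)


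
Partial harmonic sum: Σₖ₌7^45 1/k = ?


Σₖ₌7^45 1/k = 1/7 + 1/8 + 1/9 + ... + 1/45
= 2617230034104616867/1345655451257488800
≈ 1.9449

Sum = 2617230034104616867/1345655451257488800 ≈ 1.9449


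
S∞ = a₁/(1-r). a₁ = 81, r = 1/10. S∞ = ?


S∞ = a₁/(1-r) = 81/(1 - 1/10)
= 81/(9/10)
= 90

S∞ = 90


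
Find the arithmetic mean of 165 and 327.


AM = (165 + 327)/2 = 492/2 = 246

AM = 246


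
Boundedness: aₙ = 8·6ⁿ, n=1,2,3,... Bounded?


aₙ = 8·6ⁿ → as n→∞, aₙ→∞ (since base 6 > 1)
No finite upper bound exists
The sequence is UNBOUNDED

Unbounded (aₙ → ∞ as n → ∞)


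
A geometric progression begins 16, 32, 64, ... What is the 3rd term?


aₙ = a₁·r^(n-1)
= 16×2^2
= 16×4
= 64

a_3 = 64


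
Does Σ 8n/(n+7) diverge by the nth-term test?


lim(n→∞) 8n/(n+7) = 8/1 = 8  (divide numerator and denominator by n)
lim aₙ = 8 ≠ 0 → series DIVERGES

Diverges (lim aₙ = 8 ≠ 0)


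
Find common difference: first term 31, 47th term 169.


d = (aₙ - a₁)/(n-1)
= (169 - 31)/(47-1)
= 138/46 = 3

d = 3


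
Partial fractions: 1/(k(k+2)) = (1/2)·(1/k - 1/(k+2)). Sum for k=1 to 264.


1/(k(k+2)) = (1/2)·(1/k - 1/(k+2)) (partial fractions)
Telescoping: Σ = (1/2)·(1 + 1/2 - 1/265 - 1/266) = 26301/35245

Sum = 26301/35245


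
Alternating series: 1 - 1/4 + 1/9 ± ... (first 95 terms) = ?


S = 1 - 1/4 + 1/9 - 1/16 + 1/25 - 1/36 + 1/49 - 1/64 ± ...
= 0.8225
(Full series converges to +π²/12 ≈ +0.8225)

S_95 = 0.8225


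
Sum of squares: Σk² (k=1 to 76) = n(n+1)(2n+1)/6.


n = 76
n(n+1)(2n+1)/6 = 76×77×153/6
= 895356/6 = 149226

Σk² = 149226


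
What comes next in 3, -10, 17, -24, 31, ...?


Pattern: alternating sign, magnitude arithmetic (d=7)
Terms: 3, -10, 17, -24, 31
Next term = -38

Next term = -38


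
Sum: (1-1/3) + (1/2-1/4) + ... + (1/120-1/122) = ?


Telescoping with gap 2: two head and two tail terms survive.
= (1 + 1/2) - (1/121 + 1/122)
= 3/2 - 1/121 - 1/122 = 10950/7381

Sum = 10950/7381


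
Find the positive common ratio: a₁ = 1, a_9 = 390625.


r^(n-1) = aₙ/a₁
r^8 = 390625/1 = 390625
r = 390625^(1/8)
= ±5; taking r > 0 gives r = 5

r = 5


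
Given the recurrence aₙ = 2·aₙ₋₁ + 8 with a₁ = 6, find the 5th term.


Computing step by step:
a_1 = 6
a_2 = 20
a_3 = 48
a_4 = 104
a_5 = 216


a_5 = 216


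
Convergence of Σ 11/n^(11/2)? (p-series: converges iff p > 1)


p-series test: Σ c/n^p converges if p > 1, diverges if p ≤ 1 (constant c > 0 doesn't affect convergence).
p = 11/2
11/2 > 1 → CONVERGES

Converges (p = 11/2 > 1)


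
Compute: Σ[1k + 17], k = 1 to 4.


Σ(1k+17) = 1·Σk + 17·n
= 1·10 + 17·4
= 10 + 68 = 78

Σ = 78


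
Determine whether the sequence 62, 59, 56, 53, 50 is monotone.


Differences: -3, -3, -3, -3
All differences < 0 → strictly DECREASING

Monotonically decreasing


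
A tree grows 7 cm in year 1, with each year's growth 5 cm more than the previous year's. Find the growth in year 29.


aₙ = a₁ + (n-1)d
= 7 + (29-1)×5
= 7 + 140
= 147

a_29 = 147


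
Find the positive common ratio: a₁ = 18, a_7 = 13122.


r^(n-1) = aₙ/a₁
r^6 = 13122/18 = 729
r = 729^(1/6)
= ±3; taking r > 0 gives r = 3

r = 3


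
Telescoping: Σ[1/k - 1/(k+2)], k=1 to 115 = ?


Telescoping with gap 2: two head and two tail terms survive.
= (1 + 1/2) - (1/116 + 1/117)
= 3/2 - 1/116 - 1/117 = 20125/13572

Sum = 20125/13572


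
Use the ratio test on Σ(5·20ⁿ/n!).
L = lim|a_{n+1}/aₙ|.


aₙ = 5·20^n/n!
a_{n+1}/aₙ = 20^(n+1)/(n+1)! × n!/20^n  (constant 5 cancels)
= 20/(n+1)
L = lim(n→∞) 20/(n+1) = 0
L < 1 → series CONVERGES

Converges (ratio test: L = 0 < 1)


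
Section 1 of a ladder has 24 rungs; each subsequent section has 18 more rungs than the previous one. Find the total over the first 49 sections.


aₙ = 24 + (49-1)×18 = 888
Sₙ = n(a₁+aₙ)/2 = 49×(24+888)/2
= 49×912/2 = 22344

S_49 = 22344


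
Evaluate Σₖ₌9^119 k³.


Σₖ₌9^119 k³ = [119·120/2]² − [8·9/2]²
= 50979600 − 1296 = 50978304

Σk³ = 50978304


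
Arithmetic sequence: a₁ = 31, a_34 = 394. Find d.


d = (aₙ - a₁)/(n-1)
= (394 - 31)/(34-1)
= 363/33 = 11

d = 11


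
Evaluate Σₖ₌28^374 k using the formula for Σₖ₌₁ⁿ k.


Σₖ₌28^374 k = Σₖ₌₁^374 k − Σₖ₌₁^27 k
= 374·375/2 − 27·28/2
= 70125 − 378 = 69747

Σk = 69747


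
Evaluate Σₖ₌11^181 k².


Σₖ₌11^181 k² = Σₖ₌₁^181 k² − Σₖ₌₁^10 k²
= 181·182·363/6 − 10·11·21/6
= 1992991 − 385 = 1992606

Σk² = 1992606


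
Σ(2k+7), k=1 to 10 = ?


Σ(2k+7) = 2·Σk + 7·n
= 2·55 + 7·10
= 110 + 70 = 180

Σ = 180


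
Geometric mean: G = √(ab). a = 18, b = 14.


GM = √(18×14) = √252 = 15.8745

GM = 15.8745


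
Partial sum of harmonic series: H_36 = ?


H_36 = 1/1 + 1/2 + 1/3 + ... + 1/36
= 54801925434709/13127595717600
≈ 4.1746

H_36 = 54801925434709/13127595717600 ≈ 4.1746


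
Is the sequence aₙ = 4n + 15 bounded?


aₙ = 4n + 15 → as n→∞, aₙ→∞
No finite upper bound exists
The sequence is UNBOUNDED

Unbounded (aₙ → ∞ as n → ∞)


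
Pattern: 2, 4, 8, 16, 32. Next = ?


Pattern: powers of 2: 2ⁿ
Terms: 2, 4, 8, 16, 32
Next term = 64

Next term = 64


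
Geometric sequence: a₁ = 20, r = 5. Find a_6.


aₙ = a₁·r^(n-1)
= 20×5^5
= 20×3125
= 62500

a_6 = 62500


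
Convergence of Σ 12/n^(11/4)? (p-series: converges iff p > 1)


p-series test: Σ c/n^p converges if p > 1, diverges if p ≤ 1 (constant c > 0 doesn't affect convergence).
p = 11/4
11/4 > 1 → CONVERGES

Converges (p = 11/4 > 1)


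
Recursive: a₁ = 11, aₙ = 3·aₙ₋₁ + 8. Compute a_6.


Computing step by step:
a_1 = 11
a_2 = 41
a_3 = 131
a_4 = 401
a_5 = 1211
a_6 = 3641


a_6 = 3641


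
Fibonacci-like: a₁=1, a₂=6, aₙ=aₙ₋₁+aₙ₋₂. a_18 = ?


Computing iteratively: 1, 6, 7, 13, 20, 33, 53, 86, 139, 225, 364, 589, ...
a_18 = 10569

a_18 = 10569


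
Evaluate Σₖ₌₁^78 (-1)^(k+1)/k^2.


S = 1 - 1/4 + 1/9 - 1/16 + 1/25 - 1/36 + 1/49 - 1/64 ± ...
= 0.8224
(Full series converges to +π²/12 ≈ +0.8225)

S_78 = 0.8224


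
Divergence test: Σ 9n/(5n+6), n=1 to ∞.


lim(n→∞) 9n/(5n+6) = 9/5 = 9/5  (divide numerator and denominator by n)
lim aₙ = 9/5 ≠ 0 → series DIVERGES

Diverges (lim aₙ = 9/5 ≠ 0)


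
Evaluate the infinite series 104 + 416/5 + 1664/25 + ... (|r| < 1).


S∞ = a₁/(1-r) = 104/(1 - 4/5)
= 104/(1/5)
= 520

S∞ = 520


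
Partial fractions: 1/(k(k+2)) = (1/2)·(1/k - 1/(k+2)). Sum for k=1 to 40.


1/(k(k+2)) = (1/2)·(1/k - 1/(k+2)) (partial fractions)
Telescoping: Σ = (1/2)·(1 + 1/2 - 1/41 - 1/42) = 625/861

Sum = 625/861


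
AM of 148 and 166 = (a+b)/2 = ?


AM = (148 + 166)/2 = 314/2 = 157

AM = 157


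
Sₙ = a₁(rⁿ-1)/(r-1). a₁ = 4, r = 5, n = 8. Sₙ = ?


Sₙ = 4×(5^8 - 1)/(5 - 1)
= 4×(390625 - 1)/4
= 4×390624/4
= 390624

S_8 = 390624


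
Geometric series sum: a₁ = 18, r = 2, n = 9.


Sₙ = 18×(2^9 - 1)/(2 - 1)
= 18×(512 - 1)/1
= 18×511/1
= 9198

S_9 = 9198


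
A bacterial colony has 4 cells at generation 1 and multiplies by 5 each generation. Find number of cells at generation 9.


aₙ = a₁·r^(n-1)
= 4×5^8
= 4×390625
= 1562500

a_9 = 1562500


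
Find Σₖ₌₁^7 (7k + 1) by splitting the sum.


Σ(7k+1) = 7·Σk + 1·n
= 7·28 + 1·7
= 196 + 7 = 203

Σ = 203


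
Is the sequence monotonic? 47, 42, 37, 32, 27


Differences: -5, -5, -5, -5
All differences < 0 → strictly DECREASING

Monotonically decreasing


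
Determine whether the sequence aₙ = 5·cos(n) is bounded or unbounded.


For all n, -1 ≤ cos(n) ≤ 1, so -5 ≤ 5·cos(n) ≤ 5
Lower bound: -5, Upper bound: 5
The sequence IS bounded

Bounded (-5 ≤ aₙ ≤ 5)


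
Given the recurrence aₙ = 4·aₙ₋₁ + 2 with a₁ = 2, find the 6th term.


Computing step by step:
a_1 = 2
a_2 = 10
a_3 = 42
a_4 = 170
a_5 = 682
a_6 = 2730


a_6 = 2730


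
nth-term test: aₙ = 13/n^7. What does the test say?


lim(n→∞) 13/n^7 = 0
lim aₙ = 0 → nth-term test is INCONCLUSIVE
(Need other tests; this is actually a convergent p-series with p=7 > 1)

Inconclusive (lim aₙ = 0; need another test)


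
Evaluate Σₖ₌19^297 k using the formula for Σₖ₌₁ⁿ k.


Σₖ₌19^297 k = Σₖ₌₁^297 k − Σₖ₌₁^18 k
= 297·298/2 − 18·19/2
= 44253 − 171 = 44082

Σk = 44082


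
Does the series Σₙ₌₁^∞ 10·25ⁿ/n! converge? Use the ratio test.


aₙ = 10·25^n/n!
a_{n+1}/aₙ = 25^(n+1)/(n+1)! × n!/25^n  (constant 10 cancels)
= 25/(n+1)
L = lim(n→∞) 25/(n+1) = 0
L < 1 → series CONVERGES

Converges (ratio test: L = 0 < 1)


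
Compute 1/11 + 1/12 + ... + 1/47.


Σₖ₌11^47 1/k = 1/11 + 1/12 + 1/13 + ... + 1/47
= 668063497598133037223/442720643463713815200
≈ 1.509

Sum = 668063497598133037223/442720643463713815200 ≈ 1.509


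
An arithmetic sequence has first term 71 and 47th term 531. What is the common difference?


d = (aₙ - a₁)/(n-1)
= (531 - 71)/(47-1)
= 460/46 = 10

d = 10


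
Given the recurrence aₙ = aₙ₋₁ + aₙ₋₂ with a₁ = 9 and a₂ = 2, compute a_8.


Computing iteratively: 9, 2, 11, 13, 24, 37, 61, 98
a_8 = 98

a_8 = 98


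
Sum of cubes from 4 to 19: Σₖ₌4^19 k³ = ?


Σₖ₌4^19 k³ = [19·20/2]² − [3·4/2]²
= 36100 − 36 = 36064

Σk³ = 36064


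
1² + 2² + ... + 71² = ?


n = 71
n(n+1)(2n+1)/6 = 71×72×143/6
= 731016/6 = 121836

Σk² = 121836


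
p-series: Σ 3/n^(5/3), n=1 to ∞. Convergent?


p-series test: Σ c/n^p converges if p > 1, diverges if p ≤ 1 (constant c > 0 doesn't affect convergence).
p = 5/3
5/3 > 1 → CONVERGES

Converges (p = 5/3 > 1)


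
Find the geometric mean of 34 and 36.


GM = √(34×36) = √1224 = 34.9857

GM = 34.9857


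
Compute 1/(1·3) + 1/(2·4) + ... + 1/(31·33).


1/(k(k+2)) = (1/2)·(1/k - 1/(k+2)) (partial fractions)
Telescoping: Σ = (1/2)·(1 + 1/2 - 1/32 - 1/33) = 1519/2112

Sum = 1519/2112


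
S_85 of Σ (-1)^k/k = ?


S = -1 + 1/2 - 1/3 + 1/4 - 1/5 + 1/6 - 1/7 + 1/8 ± ...
= -0.699
(Full series converges to -ln(2) ≈ -0.6931)

S_85 = -0.699


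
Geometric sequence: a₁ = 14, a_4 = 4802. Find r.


r^(n-1) = aₙ/a₁
r^3 = 4802/14 = 343
r = 343^(1/3)
= 7

r = 7


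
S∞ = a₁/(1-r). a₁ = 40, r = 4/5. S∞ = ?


S∞ = a₁/(1-r) = 40/(1 - 4/5)
= 40/(1/5)
= 200

S∞ = 200


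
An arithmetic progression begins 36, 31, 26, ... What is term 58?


aₙ = a₁ + (n-1)d
= 36 + (58-1)×-5
= 36 - 285
= -249

a_58 = -249


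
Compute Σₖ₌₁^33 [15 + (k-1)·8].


aₙ = 15 + (33-1)×8 = 271
Sₙ = n(a₁+aₙ)/2 = 33×(15+271)/2
= 33×286/2 = 4719

S_33 = 4719


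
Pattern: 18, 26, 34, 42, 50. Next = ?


Pattern: arithmetic (d=8)
Terms: 18, 26, 34, 42, 50
Next term = 58

Next term = 58


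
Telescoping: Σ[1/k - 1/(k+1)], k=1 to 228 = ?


Telescoping: adjacent terms cancel.
= 1/1 - 1/229
= 1 - 1/229 = 228/229

Sum = 228/229


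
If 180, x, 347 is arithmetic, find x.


AM = (180 + 347)/2 = 527/2 = 263.5

AM = 263.5


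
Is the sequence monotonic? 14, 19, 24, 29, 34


Differences: 5, 5, 5, 5
All differences > 0 → strictly INCREASING

Monotonically increasing


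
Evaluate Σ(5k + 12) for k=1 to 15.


Σ(5k+12) = 5·Σk + 12·n
= 5·120 + 12·15
= 600 + 180 = 780

Σ = 780


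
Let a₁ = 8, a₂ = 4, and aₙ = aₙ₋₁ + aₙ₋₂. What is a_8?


Computing iteratively: 8, 4, 12, 16, 28, 44, 72, 116
a_8 = 116

a_8 = 116


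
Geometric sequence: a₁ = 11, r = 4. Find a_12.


aₙ = a₁·r^(n-1)
= 11×4^11
= 11×4194304
= 46137344

a_12 = 46137344


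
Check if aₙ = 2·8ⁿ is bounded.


aₙ = 2·8ⁿ → as n→∞, aₙ→∞ (since base 8 > 1)
No finite upper bound exists
The sequence is UNBOUNDED

Unbounded (aₙ → ∞ as n → ∞)


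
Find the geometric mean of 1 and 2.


GM = √(1×2) = √2 = 1.4142

GM = 1.4142


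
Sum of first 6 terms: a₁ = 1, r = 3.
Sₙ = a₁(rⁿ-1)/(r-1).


Sₙ = 1×(3^6 - 1)/(3 - 1)
= 1×(729 - 1)/2
= 1×728/2
= 364

S_6 = 364


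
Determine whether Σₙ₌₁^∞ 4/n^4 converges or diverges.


p-series test: Σ c/n^p converges if p > 1, diverges if p ≤ 1 (constant c > 0 doesn't affect convergence).
p = 4
4 > 1 → CONVERGES

Converges (p = 4 > 1)


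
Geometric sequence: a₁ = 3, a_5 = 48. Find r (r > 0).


r^(n-1) = aₙ/a₁
r^4 = 48/3 = 16
r = 16^(1/4)
= ±2; taking r > 0 gives r = 2

r = 2


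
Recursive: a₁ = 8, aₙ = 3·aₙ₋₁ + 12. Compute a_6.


Computing step by step:
a_1 = 8
a_2 = 36
a_3 = 120
a_4 = 372
a_5 = 1128
a_6 = 3396


a_6 = 3396


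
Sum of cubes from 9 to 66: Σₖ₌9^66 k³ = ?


Σₖ₌9^66 k³ = [66·67/2]² − [8·9/2]²
= 4888521 − 1296 = 4887225

Σk³ = 4887225


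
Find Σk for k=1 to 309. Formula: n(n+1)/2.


n(n+1)/2 = 309×310/2 = 95790/2 = 47895

Σk = 47895


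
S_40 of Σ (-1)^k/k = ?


S = -1 + 1/2 - 1/3 + 1/4 - 1/5 + 1/6 - 1/7 + 1/8 ± ...
= -0.6808
(Full series converges to -ln(2) ≈ -0.6931)

S_40 = -0.6808


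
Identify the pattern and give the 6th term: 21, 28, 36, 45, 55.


Pattern: triangular numbers: n(n+1)/2
Terms: 21, 28, 36, 45, 55
Next term = 66

Next term = 66


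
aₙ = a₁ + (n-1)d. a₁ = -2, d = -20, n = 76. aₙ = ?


aₙ = a₁ + (n-1)d
= -2 + (76-1)×-20
= -2 - 1500
= -1502

a_76 = -1502


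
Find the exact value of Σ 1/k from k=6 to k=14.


Σₖ₌6^14 1/k = 1/6 + 1/7 + 1/8 + 1/9 + 1/10 + 1/11 + 1/12 + 1/13 + 1/14
= 348911/360360
≈ 0.9682

Sum = 348911/360360 ≈ 0.9682


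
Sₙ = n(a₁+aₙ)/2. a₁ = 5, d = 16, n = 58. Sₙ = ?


aₙ = 5 + (58-1)×16 = 917
Sₙ = n(a₁+aₙ)/2 = 58×(5+917)/2
= 58×922/2 = 26738

S_58 = 26738


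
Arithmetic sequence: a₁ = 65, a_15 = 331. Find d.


d = (aₙ - a₁)/(n-1)
= (331 - 65)/(15-1)
= 266/14 = 19

d = 19


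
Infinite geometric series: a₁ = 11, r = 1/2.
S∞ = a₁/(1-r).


S∞ = a₁/(1-r) = 11/(1 - 1/2)
= 11/(1/2)
= 22

S∞ = 22


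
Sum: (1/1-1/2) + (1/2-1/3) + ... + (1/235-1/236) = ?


Telescoping: adjacent terms cancel.
= 1/1 - 1/236
= 1 - 1/236 = 235/236

Sum = 235/236


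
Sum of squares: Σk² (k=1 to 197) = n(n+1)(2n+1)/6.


n = 197
n(n+1)(2n+1)/6 = 197×198×395/6
= 15407370/6 = 2567895

Σk² = 2567895


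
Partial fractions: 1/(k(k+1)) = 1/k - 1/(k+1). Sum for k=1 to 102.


1/(k(k+1)) = 1/k - 1/(k+1) (partial fractions)
Telescoping: Σ = 1 - 1/103 = 102/103

Sum = 102/103


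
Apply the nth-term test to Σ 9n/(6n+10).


lim(n→∞) 9n/(6n+10) = 9/6 = 3/2  (divide numerator and denominator by n)
lim aₙ = 3/2 ≠ 0 → series DIVERGES

Diverges (lim aₙ = 3/2 ≠ 0)


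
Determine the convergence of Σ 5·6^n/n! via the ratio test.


aₙ = 5·6^n/n!
a_{n+1}/aₙ = 6^(n+1)/(n+1)! × n!/6^n  (constant 5 cancels)
= 6/(n+1)
L = lim(n→∞) 6/(n+1) = 0
L < 1 → series CONVERGES

Converges (ratio test: L = 0 < 1)


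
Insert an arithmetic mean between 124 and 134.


AM = (124 + 134)/2 = 258/2 = 129

AM = 129


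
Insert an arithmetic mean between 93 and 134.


AM = (93 + 134)/2 = 227/2 = 113.5

AM = 113.5


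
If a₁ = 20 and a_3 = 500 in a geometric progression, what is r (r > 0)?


r^(n-1) = aₙ/a₁
r^2 = 500/20 = 25
r = 25^(1/2)
= ±5; taking r > 0 gives r = 5

r = 5


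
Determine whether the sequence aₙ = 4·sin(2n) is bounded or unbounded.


For all n, -1 ≤ sin(2n) ≤ 1, so -4 ≤ 4·sin(2n) ≤ 4
Lower bound: -4, Upper bound: 4
The sequence IS bounded

Bounded (-4 ≤ aₙ ≤ 4)


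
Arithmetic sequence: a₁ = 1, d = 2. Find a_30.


aₙ = a₁ + (n-1)d
= 1 + (30-1)×2
= 1 + 58
= 59

a_30 = 59


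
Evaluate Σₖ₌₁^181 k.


n(n+1)/2 = 181×182/2 = 32942/2 = 16471

Σk = 16471


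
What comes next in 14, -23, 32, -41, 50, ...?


Pattern: alternating sign, magnitude arithmetic (d=9)
Terms: 14, -23, 32, -41, 50
Next term = -59

Next term = -59


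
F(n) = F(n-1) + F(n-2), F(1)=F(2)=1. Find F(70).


Fibonacci sequence: 1, 1, 2, 3, 5, 8, 13, 21, 34, 55, 89, ...
F(70) = 190392490709135

F(70) = 190392490709135


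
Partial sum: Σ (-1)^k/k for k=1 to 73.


S = -1 + 1/2 - 1/3 + 1/4 - 1/5 + 1/6 - 1/7 + 1/8 ± ...
= -0.6999
(Full series converges to -ln(2) ≈ -0.6931)

S_73 = -0.6999


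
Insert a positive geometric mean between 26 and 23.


GM = √(26×23) = √598 = 24.454

GM = 24.454


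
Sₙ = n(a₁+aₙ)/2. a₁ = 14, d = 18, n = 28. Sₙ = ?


aₙ = 14 + (28-1)×18 = 500
Sₙ = n(a₁+aₙ)/2 = 28×(14+500)/2
= 28×514/2 = 7196

S_28 = 7196


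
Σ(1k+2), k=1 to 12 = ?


Σ(1k+2) = 1·Σk + 2·n
= 1·78 + 2·12
= 78 + 24 = 102

Σ = 102


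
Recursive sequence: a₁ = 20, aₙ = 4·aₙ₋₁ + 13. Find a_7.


Computing step by step:
a_1 = 20
a_2 = 93
a_3 = 385
a_4 = 1553
a_5 = 6225
a_6 = 24913
a_7 = 99665


a_7 = 99665


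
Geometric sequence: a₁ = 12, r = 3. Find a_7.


aₙ = a₁·r^(n-1)
= 12×3^6
= 12×729
= 8748

a_7 = 8748


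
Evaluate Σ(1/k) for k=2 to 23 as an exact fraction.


Σₖ₌2^23 1/k = 1/2 + 1/3 + 1/4 + ... + 1/23
= 325333835/118982864
≈ 2.7343

Sum = 325333835/118982864 ≈ 2.7343


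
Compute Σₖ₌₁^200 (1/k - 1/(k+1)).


Telescoping: adjacent terms cancel.
= 1/1 - 1/201
= 1 - 1/201 = 200/201

Sum = 200/201


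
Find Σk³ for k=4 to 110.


Σₖ₌4^110 k³ = [110·111/2]² − [3·4/2]²
= 37271025 − 36 = 37270989

Σk³ = 37270989


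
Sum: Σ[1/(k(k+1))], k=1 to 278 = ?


1/(k(k+1)) = 1/k - 1/(k+1) (partial fractions)
Telescoping: Σ = 1 - 1/279 = 278/279

Sum = 278/279


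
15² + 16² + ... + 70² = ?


Σₖ₌15^70 k² = Σₖ₌₁^70 k² − Σₖ₌₁^14 k²
= 70·71·141/6 − 14·15·29/6
= 116795 − 1015 = 115780

Σk² = 115780


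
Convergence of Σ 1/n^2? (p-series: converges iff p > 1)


p-series test: Σ c/n^p converges if p > 1, diverges if p ≤ 1 (constant c > 0 doesn't affect convergence).
p = 2
2 > 1 → CONVERGES

Converges (p = 2 > 1)


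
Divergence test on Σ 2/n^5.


lim(n→∞) 2/n^5 = 0
lim aₙ = 0 → nth-term test is INCONCLUSIVE
(Need other tests; this is actually a convergent p-series with p=5 > 1)

Inconclusive (lim aₙ = 0; need another test)


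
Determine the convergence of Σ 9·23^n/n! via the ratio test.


aₙ = 9·23^n/n!
a_{n+1}/aₙ = 23^(n+1)/(n+1)! × n!/23^n  (constant 9 cancels)
= 23/(n+1)
L = lim(n→∞) 23/(n+1) = 0
L < 1 → series CONVERGES

Converges (ratio test: L = 0 < 1)


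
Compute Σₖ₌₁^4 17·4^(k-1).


Sₙ = 17×(4^4 - 1)/(4 - 1)
= 17×(256 - 1)/3
= 17×255/3
= 1445

S_4 = 1445


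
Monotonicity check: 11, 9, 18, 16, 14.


Differences: -2, 9, -2, -2
Difference at position 2 is +9 (> 0) but position 1 is -2 (< 0) — sequence both rises and falls
→ NOT monotonic

Not monotonic


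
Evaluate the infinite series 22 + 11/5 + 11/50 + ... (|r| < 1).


S∞ = a₁/(1-r) = 22/(1 - 1/10)
= 22/(9/10)
= 220/9

S∞ = 220/9


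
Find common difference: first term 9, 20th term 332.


d = (aₙ - a₁)/(n-1)
= (332 - 9)/(20-1)
= 323/19 = 17

d = 17


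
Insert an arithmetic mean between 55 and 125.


AM = (55 + 125)/2 = 180/2 = 90

AM = 90


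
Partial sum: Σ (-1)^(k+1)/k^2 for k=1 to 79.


S = 1 - 1/4 + 1/9 - 1/16 + 1/25 - 1/36 + 1/49 - 1/64 ± ...
= 0.8225
(Full series converges to +π²/12 ≈ +0.8225)

S_79 = 0.8225


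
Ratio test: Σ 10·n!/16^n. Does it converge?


aₙ = 10·n!/16^n
a_{n+1}/aₙ = (n+1)!/16^(n+1) × 16^n/n!  (constant 10 cancels)
= (n+1)/16
L = lim(n→∞) (n+1)/16 = ∞
L > 1 → series DIVERGES

Diverges (ratio test: L = ∞ > 1)


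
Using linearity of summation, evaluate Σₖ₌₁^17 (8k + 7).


Σ(8k+7) = 8·Σk + 7·n
= 8·153 + 7·17
= 1224 + 119 = 1343

Σ = 1343


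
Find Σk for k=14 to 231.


Σₖ₌14^231 k = Σₖ₌₁^231 k − Σₖ₌₁^13 k
= 231·232/2 − 13·14/2
= 26796 − 91 = 26705

Σk = 26705


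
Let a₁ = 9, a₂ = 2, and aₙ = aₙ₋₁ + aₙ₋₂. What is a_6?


Computing iteratively: 9, 2, 11, 13, 24, 37
a_6 = 37

a_6 = 37


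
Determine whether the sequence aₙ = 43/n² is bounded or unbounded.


a₁ = 43, a₂ = 43/4, a₃ = 43/9, ...
0 < aₙ ≤ 43 for all n ≥ 1
The sequence IS bounded

Bounded (0 < aₙ ≤ 43)


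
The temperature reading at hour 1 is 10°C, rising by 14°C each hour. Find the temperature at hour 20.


aₙ = a₁ + (n-1)d
= 10 + (20-1)×14
= 10 + 266
= 276

a_20 = 276


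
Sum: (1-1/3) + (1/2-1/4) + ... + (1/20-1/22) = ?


Telescoping with gap 2: two head and two tail terms survive.
= (1 + 1/2) - (1/21 + 1/22)
= 3/2 - 1/21 - 1/22 = 325/231

Sum = 325/231


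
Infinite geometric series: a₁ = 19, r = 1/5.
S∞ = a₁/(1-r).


S∞ = a₁/(1-r) = 19/(1 - 1/5)
= 19/(4/5)
= 95/4

S∞ = 95/4


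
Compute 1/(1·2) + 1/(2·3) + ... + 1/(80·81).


1/(k(k+1)) = 1/k - 1/(k+1) (partial fractions)
Telescoping: Σ = 1 - 1/81 = 80/81

Sum = 80/81


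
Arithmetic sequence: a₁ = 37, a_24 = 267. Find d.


d = (aₙ - a₁)/(n-1)
= (267 - 37)/(24-1)
= 230/23 = 10

d = 10


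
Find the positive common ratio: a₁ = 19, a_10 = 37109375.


r^(n-1) = aₙ/a₁
r^9 = 37109375/19 = 1953125
r = 1953125^(1/9)
= 5

r = 5


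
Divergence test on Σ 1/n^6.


lim(n→∞) 1/n^6 = 0
lim aₙ = 0 → nth-term test is INCONCLUSIVE
(Need other tests; this is actually a convergent p-series with p=6 > 1)

Inconclusive (lim aₙ = 0; need another test)


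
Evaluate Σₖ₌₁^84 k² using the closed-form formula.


n = 84
n(n+1)(2n+1)/6 = 84×85×169/6
= 1206660/6 = 201110

Σk² = 201110


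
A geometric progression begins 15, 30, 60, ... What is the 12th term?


aₙ = a₁·r^(n-1)
= 15×2^11
= 15×2048
= 30720

a_12 = 30720


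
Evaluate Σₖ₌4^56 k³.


Σₖ₌4^56 k³ = [56·57/2]² − [3·4/2]²
= 2547216 − 36 = 2547180

Σk³ = 2547180


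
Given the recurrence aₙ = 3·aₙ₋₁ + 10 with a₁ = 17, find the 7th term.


Computing step by step:
a_1 = 17
a_2 = 61
a_3 = 193
a_4 = 589
a_5 = 1777
a_6 = 5341
a_7 = 16033


a_7 = 16033


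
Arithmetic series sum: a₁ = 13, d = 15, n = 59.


aₙ = 13 + (59-1)×15 = 883
Sₙ = n(a₁+aₙ)/2 = 59×(13+883)/2
= 59×896/2 = 26432

S_59 = 26432


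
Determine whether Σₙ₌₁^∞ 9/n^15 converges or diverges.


p-series test: Σ c/n^p converges if p > 1, diverges if p ≤ 1 (constant c > 0 doesn't affect convergence).
p = 15
15 > 1 → CONVERGES

Converges (p = 15 > 1)


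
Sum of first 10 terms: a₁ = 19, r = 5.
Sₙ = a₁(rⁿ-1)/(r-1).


Sₙ = 19×(5^10 - 1)/(5 - 1)
= 19×(9765625 - 1)/4
= 19×9765624/4
= 46386714

S_10 = 46386714


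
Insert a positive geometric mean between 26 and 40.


GM = √(26×40) = √1040 = 32.249

GM = 32.249


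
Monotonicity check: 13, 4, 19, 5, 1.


Differences: -9, 15, -14, -4
Difference at position 2 is +15 (> 0) but position 1 is -9 (< 0) — sequence both rises and falls
→ NOT monotonic

Not monotonic


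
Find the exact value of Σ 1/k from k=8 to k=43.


Σₖ₌8^43 1/k = 1/8 + 1/9 + 1/10 + ... + 1/43
= 1504686277918583399/856326196254765600
≈ 1.7571

Sum = 1504686277918583399/856326196254765600 ≈ 1.7571


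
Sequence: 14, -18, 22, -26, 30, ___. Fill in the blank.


Pattern: alternating sign, magnitude arithmetic (d=4)
Terms: 14, -18, 22, -26, 30
Next term = -34

Next term = -34


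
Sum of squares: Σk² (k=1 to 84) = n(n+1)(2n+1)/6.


n = 84
n(n+1)(2n+1)/6 = 84×85×169/6
= 1206660/6 = 201110

Σk² = 201110


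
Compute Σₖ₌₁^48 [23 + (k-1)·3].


aₙ = 23 + (48-1)×3 = 164
Sₙ = n(a₁+aₙ)/2 = 48×(23+164)/2
= 48×187/2 = 4488

S_48 = 4488


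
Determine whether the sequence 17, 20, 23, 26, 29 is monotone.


Differences: 3, 3, 3, 3
All differences > 0 → strictly INCREASING

Monotonically increasing


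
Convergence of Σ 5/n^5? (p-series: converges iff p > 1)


p-series test: Σ c/n^p converges if p > 1, diverges if p ≤ 1 (constant c > 0 doesn't affect convergence).
p = 5
5 > 1 → CONVERGES

Converges (p = 5 > 1)


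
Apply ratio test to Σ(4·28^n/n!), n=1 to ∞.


aₙ = 4·28^n/n!
a_{n+1}/aₙ = 28^(n+1)/(n+1)! × n!/28^n  (constant 4 cancels)
= 28/(n+1)
L = lim(n→∞) 28/(n+1) = 0
L < 1 → series CONVERGES

Converges (ratio test: L = 0 < 1)


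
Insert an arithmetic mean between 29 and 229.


AM = (29 + 229)/2 = 258/2 = 129

AM = 129


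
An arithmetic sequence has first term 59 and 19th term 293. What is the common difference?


d = (aₙ - a₁)/(n-1)
= (293 - 59)/(19-1)
= 234/18 = 13

d = 13


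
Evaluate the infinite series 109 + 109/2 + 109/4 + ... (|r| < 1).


S∞ = a₁/(1-r) = 109/(1 - 1/2)
= 109/(1/2)
= 218

S∞ = 218


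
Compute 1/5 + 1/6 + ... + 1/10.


Σₖ₌5^10 1/k = 1/5 + 1/6 + 1/7 + 1/8 + 1/9 + 1/10
= 2131/2520
≈ 0.8456

Sum = 2131/2520 ≈ 0.8456


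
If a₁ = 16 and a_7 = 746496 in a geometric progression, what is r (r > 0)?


r^(n-1) = aₙ/a₁
r^6 = 746496/16 = 46656
r = 46656^(1/6)
= ±6; taking r > 0 gives r = 6

r = 6


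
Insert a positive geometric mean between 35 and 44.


GM = √(35×44) = √1540 = 39.2428

GM = 39.2428


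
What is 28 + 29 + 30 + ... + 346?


Σₖ₌28^346 k = Σₖ₌₁^346 k − Σₖ₌₁^27 k
= 346·347/2 − 27·28/2
= 60031 − 378 = 59653

Σk = 59653


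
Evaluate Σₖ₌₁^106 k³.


n(n+1)/2 = 106×107/2 = 5671
Σk³ = 5671² = 32160241

Σk³ = 32160241


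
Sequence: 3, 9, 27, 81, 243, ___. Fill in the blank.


Pattern: geometric (r=3)
Terms: 3, 9, 27, 81, 243
Next term = 729

Next term = 729


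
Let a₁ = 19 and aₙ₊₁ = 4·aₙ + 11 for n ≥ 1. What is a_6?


Computing step by step:
a_1 = 19
a_2 = 87
a_3 = 359
a_4 = 1447
a_5 = 5799
a_6 = 23207


a_6 = 23207


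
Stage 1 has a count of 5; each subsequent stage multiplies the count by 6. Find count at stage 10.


aₙ = a₁·r^(n-1)
= 5×6^9
= 5×10077696
= 50388480

a_10 = 50388480


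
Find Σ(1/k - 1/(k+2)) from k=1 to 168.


Telescoping with gap 2: two head and two tail terms survive.
= (1 + 1/2) - (1/169 + 1/170)
= 3/2 - 1/169 - 1/170 = 21378/14365

Sum = 21378/14365


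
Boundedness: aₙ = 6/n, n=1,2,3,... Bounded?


a₁ = 6, a₂ = 6/2, a₃ = 6/3, ...
0 < aₙ ≤ 6 for all n ≥ 1
Lower bound: 0, Upper bound: 6
The sequence IS bounded

Bounded (0 < aₙ ≤ 6)


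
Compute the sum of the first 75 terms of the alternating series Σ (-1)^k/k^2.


S = -1 + 1/4 - 1/9 + 1/16 - 1/25 + 1/36 - 1/49 + 1/64 ± ...
= -0.8226
(Full series converges to -π²/12 ≈ -0.8225)

S_75 = -0.8226


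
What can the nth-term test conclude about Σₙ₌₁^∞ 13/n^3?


lim(n→∞) 13/n^3 = 0
lim aₙ = 0 → nth-term test is INCONCLUSIVE
(Need other tests; this is actually a convergent p-series with p=3 > 1)

Inconclusive (lim aₙ = 0; need another test)


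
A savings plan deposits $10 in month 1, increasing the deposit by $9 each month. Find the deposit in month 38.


aₙ = a₁ + (n-1)d
= 10 + (38-1)×9
= 10 + 333
= 343

a_38 = 343


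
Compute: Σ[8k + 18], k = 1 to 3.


Σ(8k+18) = 8·Σk + 18·n
= 8·6 + 18·3
= 48 + 54 = 102

Σ = 102


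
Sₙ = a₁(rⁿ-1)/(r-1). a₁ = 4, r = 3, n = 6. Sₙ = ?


Sₙ = 4×(3^6 - 1)/(3 - 1)
= 4×(729 - 1)/2
= 4×728/2
= 1456

S_6 = 1456


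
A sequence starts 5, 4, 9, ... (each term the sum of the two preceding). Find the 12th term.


Computing iteratively: 5, 4, 9, 13, 22, 35, 57, 92, 149, 241, 390, 631
a_12 = 631

a_12 = 631


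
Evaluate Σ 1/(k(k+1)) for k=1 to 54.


1/(k(k+1)) = 1/k - 1/(k+1) (partial fractions)
Telescoping: Σ = 1 - 1/55 = 54/55

Sum = 54/55


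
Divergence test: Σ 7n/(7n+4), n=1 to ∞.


lim(n→∞) 7n/(7n+4) = 7/7 = 1  (divide numerator and denominator by n)
lim aₙ = 1 ≠ 0 → series DIVERGES

Diverges (lim aₙ = 1 ≠ 0)


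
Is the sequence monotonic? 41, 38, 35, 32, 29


Differences: -3, -3, -3, -3
All differences < 0 → strictly DECREASING

Monotonically decreasing


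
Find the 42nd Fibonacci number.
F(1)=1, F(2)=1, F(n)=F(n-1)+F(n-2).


Fibonacci sequence: 1, 1, 2, 3, 5, 8, 13, 21, 34, 55, 89, ...
F(42) = 267914296

F(42) = 267914296


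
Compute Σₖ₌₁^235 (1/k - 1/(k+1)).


Telescoping: adjacent terms cancel.
= 1/1 - 1/236
= 1 - 1/236 = 235/236

Sum = 235/236


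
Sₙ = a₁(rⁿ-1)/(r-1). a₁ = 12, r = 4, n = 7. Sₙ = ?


Sₙ = 12×(4^7 - 1)/(4 - 1)
= 12×(16384 - 1)/3
= 12×16383/3
= 65532

S_7 = 65532


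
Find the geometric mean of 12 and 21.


GM = √(12×21) = √252 = 15.8745

GM = 15.8745


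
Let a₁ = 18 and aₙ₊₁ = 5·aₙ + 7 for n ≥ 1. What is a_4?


Computing step by step:
a_1 = 18
a_2 = 97
a_3 = 492
a_4 = 2467


a_4 = 2467


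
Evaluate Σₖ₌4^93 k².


Σₖ₌4^93 k² = Σₖ₌₁^93 k² − Σₖ₌₁^3 k²
= 93·94·187/6 − 3·4·7/6
= 272459 − 14 = 272445

Σk² = 272445


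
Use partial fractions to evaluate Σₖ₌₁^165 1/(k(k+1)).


1/(k(k+1)) = 1/k - 1/(k+1) (partial fractions)
Telescoping: Σ = 1 - 1/166 = 165/166

Sum = 165/166


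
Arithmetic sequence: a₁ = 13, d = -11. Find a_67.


aₙ = a₁ + (n-1)d
= 13 + (67-1)×-11
= 13 - 726
= -713

a_67 = -713


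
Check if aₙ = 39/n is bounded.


a₁ = 39, a₂ = 39/2, a₃ = 39/3, ...
0 < aₙ ≤ 39 for all n ≥ 1
Lower bound: 0, Upper bound: 39
The sequence IS bounded

Bounded (0 < aₙ ≤ 39)


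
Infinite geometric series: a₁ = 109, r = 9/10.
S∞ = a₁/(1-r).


S∞ = a₁/(1-r) = 109/(1 - 9/10)
= 109/(1/10)
= 1090

S∞ = 1090


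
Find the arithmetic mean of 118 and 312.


AM = (118 + 312)/2 = 430/2 = 215

AM = 215


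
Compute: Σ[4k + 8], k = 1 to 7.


Σ(4k+8) = 4·Σk + 8·n
= 4·28 + 8·7
= 112 + 56 = 168

Σ = 168


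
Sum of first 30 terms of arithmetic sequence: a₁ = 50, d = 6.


aₙ = 50 + (30-1)×6 = 224
Sₙ = n(a₁+aₙ)/2 = 30×(50+224)/2
= 30×274/2 = 4110

S_30 = 4110


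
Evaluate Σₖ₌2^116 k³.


Σₖ₌2^116 k³ = [116·117/2]² − [1·2/2]²
= 46049796 − 1 = 46049795

Σk³ = 46049795


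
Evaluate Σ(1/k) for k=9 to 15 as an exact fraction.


Σₖ₌9^15 1/k = 1/9 + 1/10 + 1/11 + 1/12 + 1/13 + 1/14 + 1/15
= 21635/36036
≈ 0.6004

Sum = 21635/36036 ≈ 0.6004


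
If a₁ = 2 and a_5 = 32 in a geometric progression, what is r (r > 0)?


r^(n-1) = aₙ/a₁
r^4 = 32/2 = 16
r = 16^(1/4)
= ±2; taking r > 0 gives r = 2

r = 2


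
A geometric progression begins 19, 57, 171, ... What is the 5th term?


aₙ = a₁·r^(n-1)
= 19×3^4
= 19×81
= 1539

a_5 = 1539


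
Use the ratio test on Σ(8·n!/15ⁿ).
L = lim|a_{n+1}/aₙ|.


aₙ = 8·n!/15^n
a_{n+1}/aₙ = (n+1)!/15^(n+1) × 15^n/n!  (constant 8 cancels)
= (n+1)/15
L = lim(n→∞) (n+1)/15 = ∞
L > 1 → series DIVERGES

Diverges (ratio test: L = ∞ > 1)


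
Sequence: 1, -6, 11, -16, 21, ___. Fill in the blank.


Pattern: alternating sign, magnitude arithmetic (d=5)
Terms: 1, -6, 11, -16, 21
Next term = -26

Next term = -26


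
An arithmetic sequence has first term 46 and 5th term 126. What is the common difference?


d = (aₙ - a₁)/(n-1)
= (126 - 46)/(5-1)
= 80/4 = 20

d = 20


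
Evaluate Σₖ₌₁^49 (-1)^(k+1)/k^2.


S = 1 - 1/4 + 1/9 - 1/16 + 1/25 - 1/36 + 1/49 - 1/64 ± ...
= 0.8227
(Full series converges to +π²/12 ≈ +0.8225)

S_49 = 0.8227


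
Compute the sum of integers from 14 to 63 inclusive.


Σₖ₌14^63 k = Σₖ₌₁^63 k − Σₖ₌₁^13 k
= 63·64/2 − 13·14/2
= 2016 − 91 = 1925

Σk = 1925


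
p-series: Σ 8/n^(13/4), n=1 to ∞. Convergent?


p-series test: Σ c/n^p converges if p > 1, diverges if p ≤ 1 (constant c > 0 doesn't affect convergence).
p = 13/4
13/4 > 1 → CONVERGES

Converges (p = 13/4 > 1)


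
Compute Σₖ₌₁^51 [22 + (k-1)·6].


aₙ = 22 + (51-1)×6 = 322
Sₙ = n(a₁+aₙ)/2 = 51×(22+322)/2
= 51×344/2 = 8772

S_51 = 8772


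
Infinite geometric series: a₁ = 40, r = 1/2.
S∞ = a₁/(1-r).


S∞ = a₁/(1-r) = 40/(1 - 1/2)
= 40/(1/2)
= 80

S∞ = 80


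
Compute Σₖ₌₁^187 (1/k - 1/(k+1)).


Telescoping: adjacent terms cancel.
= 1/1 - 1/188
= 1 - 1/188 = 187/188

Sum = 187/188


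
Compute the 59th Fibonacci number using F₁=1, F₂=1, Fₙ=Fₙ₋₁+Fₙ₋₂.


Fibonacci sequence: 1, 1, 2, 3, 5, 8, 13, 21, 34, 55, 89, ...
F(59) = 956722026041

F(59) = 956722026041


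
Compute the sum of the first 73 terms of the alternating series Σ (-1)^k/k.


S = -1 + 1/2 - 1/3 + 1/4 - 1/5 + 1/6 - 1/7 + 1/8 ± ...
= -0.6999
(Full series converges to -ln(2) ≈ -0.6931)

S_73 = -0.6999


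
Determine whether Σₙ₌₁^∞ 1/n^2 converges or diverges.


p-series test: Σ c/n^p converges if p > 1, diverges if p ≤ 1 (constant c > 0 doesn't affect convergence).
p = 2
2 > 1 → CONVERGES

Converges (p = 2 > 1)


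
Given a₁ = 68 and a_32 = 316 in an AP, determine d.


d = (aₙ - a₁)/(n-1)
= (316 - 68)/(32-1)
= 248/31 = 8

d = 8


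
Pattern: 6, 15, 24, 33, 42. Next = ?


Pattern: arithmetic (d=9)
Terms: 6, 15, 24, 33, 42
Next term = 51

Next term = 51


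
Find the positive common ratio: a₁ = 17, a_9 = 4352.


r^(n-1) = aₙ/a₁
r^8 = 4352/17 = 256
r = 256^(1/8)
= ±2; taking r > 0 gives r = 2

r = 2


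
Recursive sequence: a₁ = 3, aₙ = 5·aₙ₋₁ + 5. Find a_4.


Computing step by step:
a_1 = 3
a_2 = 20
a_3 = 105
a_4 = 530


a_4 = 530


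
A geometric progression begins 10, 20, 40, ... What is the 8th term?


aₙ = a₁·r^(n-1)
= 10×2^7
= 10×128
= 1280

a_8 = 1280


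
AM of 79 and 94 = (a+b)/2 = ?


AM = (79 + 94)/2 = 173/2 = 86.5

AM = 86.5


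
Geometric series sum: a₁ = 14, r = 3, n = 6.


Sₙ = 14×(3^6 - 1)/(3 - 1)
= 14×(729 - 1)/2
= 14×728/2
= 5096

S_6 = 5096


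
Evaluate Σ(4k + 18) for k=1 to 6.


Σ(4k+18) = 4·Σk + 18·n
= 4·21 + 18·6
= 84 + 108 = 192

Σ = 192


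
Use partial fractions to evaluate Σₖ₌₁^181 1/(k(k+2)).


1/(k(k+2)) = (1/2)·(1/k - 1/(k+2)) (partial fractions)
Telescoping: Σ = (1/2)·(1 + 1/2 - 1/182 - 1/183) = 24797/33306

Sum = 24797/33306


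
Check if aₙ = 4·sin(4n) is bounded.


For all n, -1 ≤ sin(4n) ≤ 1, so -4 ≤ 4·sin(4n) ≤ 4
Lower bound: -4, Upper bound: 4
The sequence IS bounded

Bounded (-4 ≤ aₙ ≤ 4)


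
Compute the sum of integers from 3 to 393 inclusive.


Σₖ₌3^393 k = Σₖ₌₁^393 k − Σₖ₌₁^2 k
= 393·394/2 − 2·3/2
= 77421 − 3 = 77418

Σk = 77418


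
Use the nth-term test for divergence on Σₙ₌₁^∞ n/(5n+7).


lim(n→∞) n/(5n+7) = 1/5 = 1/5  (divide numerator and denominator by n)
lim aₙ = 1/5 ≠ 0 → series DIVERGES

Diverges (lim aₙ = 1/5 ≠ 0)


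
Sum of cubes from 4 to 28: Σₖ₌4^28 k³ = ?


Σₖ₌4^28 k³ = [28·29/2]² − [3·4/2]²
= 164836 − 36 = 164800

Σk³ = 164800


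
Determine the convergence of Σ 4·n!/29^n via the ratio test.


aₙ = 4·n!/29^n
a_{n+1}/aₙ = (n+1)!/29^(n+1) × 29^n/n!  (constant 4 cancels)
= (n+1)/29
L = lim(n→∞) (n+1)/29 = ∞
L > 1 → series DIVERGES

Diverges (ratio test: L = ∞ > 1)


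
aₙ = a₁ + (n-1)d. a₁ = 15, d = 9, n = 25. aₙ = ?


aₙ = a₁ + (n-1)d
= 15 + (25-1)×9
= 15 + 216
= 231

a_25 = 231


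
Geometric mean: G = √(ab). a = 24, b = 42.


GM = √(24×42) = √1008 = 31.749

GM = 31.749


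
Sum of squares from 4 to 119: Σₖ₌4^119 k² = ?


Σₖ₌4^119 k² = Σₖ₌₁^119 k² − Σₖ₌₁^3 k²
= 119·120·239/6 − 3·4·7/6
= 568820 − 14 = 568806

Σk² = 568806


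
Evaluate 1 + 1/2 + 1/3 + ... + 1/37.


H_37 = 1/1 + 1/2 + 1/3 + ... + 1/37
= 2040798836801833/485721041551200
≈ 4.2016

H_37 = 2040798836801833/485721041551200 ≈ 4.2016


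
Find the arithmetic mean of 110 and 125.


AM = (110 + 125)/2 = 235/2 = 117.5

AM = 117.5


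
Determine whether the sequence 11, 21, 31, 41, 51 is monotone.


Differences: 10, 10, 10, 10
All differences > 0 → strictly INCREASING

Monotonically increasing


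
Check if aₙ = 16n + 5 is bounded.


aₙ = 16n + 5 → as n→∞, aₙ→∞
No finite upper bound exists
The sequence is UNBOUNDED

Unbounded (aₙ → ∞ as n → ∞)


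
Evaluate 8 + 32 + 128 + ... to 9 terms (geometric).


Sₙ = 8×(4^9 - 1)/(4 - 1)
= 8×(262144 - 1)/3
= 8×262143/3
= 699048

S_9 = 699048


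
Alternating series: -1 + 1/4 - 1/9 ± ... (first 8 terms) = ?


S = -1 + 1/4 - 1/9 + 1/16 - 1/25 + 1/36 - 1/49 + 1/64
= -0.8156
(Full series converges to -π²/12 ≈ -0.8225)

S_8 = -0.8156


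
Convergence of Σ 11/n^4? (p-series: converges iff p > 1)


p-series test: Σ c/n^p converges if p > 1, diverges if p ≤ 1 (constant c > 0 doesn't affect convergence).
p = 4
4 > 1 → CONVERGES

Converges (p = 4 > 1)


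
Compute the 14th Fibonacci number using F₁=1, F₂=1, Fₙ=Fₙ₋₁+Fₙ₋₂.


Fibonacci sequence: 1, 1, 2, 3, 5, 8, 13, 21, 34, 55, 89, ...
F(14) = 377

F(14) = 377


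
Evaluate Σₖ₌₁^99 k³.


n(n+1)/2 = 99×100/2 = 4950
Σk³ = 4950² = 24502500

Σk³ = 24502500


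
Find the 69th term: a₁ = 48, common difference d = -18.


aₙ = a₁ + (n-1)d
= 48 + (69-1)×-18
= 48 - 1224
= -1176

a_69 = -1176
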